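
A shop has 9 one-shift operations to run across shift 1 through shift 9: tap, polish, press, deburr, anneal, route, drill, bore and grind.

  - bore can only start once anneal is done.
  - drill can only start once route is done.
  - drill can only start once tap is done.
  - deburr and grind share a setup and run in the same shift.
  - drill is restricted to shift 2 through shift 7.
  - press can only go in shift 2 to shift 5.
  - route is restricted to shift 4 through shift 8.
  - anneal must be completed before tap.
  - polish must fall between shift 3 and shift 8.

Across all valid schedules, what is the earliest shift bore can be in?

shift 2

Precedence pushes bore to at least shift 2.
bore at shift 2 is achievable: drill -> shift 5, grind -> shift 1, tap -> shift 2, anneal -> shift 1, deburr -> shift 1, route -> shift 4, polish -> shift 3, press -> shift 2, bore -> shift 2.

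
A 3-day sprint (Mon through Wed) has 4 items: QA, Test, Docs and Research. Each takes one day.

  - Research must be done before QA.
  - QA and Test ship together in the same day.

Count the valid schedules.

Splitting on QA: it can be Tue (3), Wed (6). Listing each branch's schedules as (Test, Docs, Research):
QA=Tue: (Tue,Mon,Mon) (Tue,Tue,Mon) (Tue,Wed,Mon) — 3.
QA=Wed: (Wed,Mon,Mon) (Wed,Mon,Tue) (Wed,Tue,Mon) (Wed,Tue,Tue) (Wed,Wed,Mon) (Wed,Wed,Tue) — 6.
Summing: 3 + 6 = 9.

9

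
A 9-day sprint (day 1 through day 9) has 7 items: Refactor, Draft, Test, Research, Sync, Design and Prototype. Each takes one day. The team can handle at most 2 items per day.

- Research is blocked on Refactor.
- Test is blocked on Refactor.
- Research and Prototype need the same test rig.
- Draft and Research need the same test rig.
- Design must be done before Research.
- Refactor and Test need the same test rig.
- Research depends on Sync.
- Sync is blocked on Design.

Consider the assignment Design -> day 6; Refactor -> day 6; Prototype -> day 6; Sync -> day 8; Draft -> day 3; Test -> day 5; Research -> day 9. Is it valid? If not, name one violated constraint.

No. The team can handle at most 2 items per day is not satisfied.

Research depends on Sync — holds.
Research and Prototype need the same test rig — holds.
Draft and Research need the same test rig — holds.
Research is blocked on Refactor — holds.
The team can handle at most 2 items per day — violated.
Refactor and Test need the same test rig — holds.
Design must be done before Research — holds.
Sync is blocked on Design — holds.
Test is blocked on Refactor — violated.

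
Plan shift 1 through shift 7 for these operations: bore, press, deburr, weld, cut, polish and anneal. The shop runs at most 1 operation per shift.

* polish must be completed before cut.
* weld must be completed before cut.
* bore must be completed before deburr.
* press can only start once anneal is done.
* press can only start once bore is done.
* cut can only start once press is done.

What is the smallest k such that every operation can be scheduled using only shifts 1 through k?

7 shifts

The precedence chain requires at least 3 distinct shifts.
With at most 1 per shift and 7 operations, at least 7 shifts are needed.
7 works (last occupied shift: shift 7): for example anneal -> shift 2; cut -> shift 6; bore -> shift 1; press -> shift 3; deburr -> shift 7; polish -> shift 5; weld -> shift 4.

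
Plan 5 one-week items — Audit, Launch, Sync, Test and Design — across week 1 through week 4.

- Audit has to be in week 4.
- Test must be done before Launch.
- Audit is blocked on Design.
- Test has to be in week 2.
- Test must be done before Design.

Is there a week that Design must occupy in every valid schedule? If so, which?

week 3

Test is fixed at week 2 and must come before Design, so Design is at least week 3.
Audit is fixed at week 4 and must come after Design, so Design is at most week 3.
So Design must be week 3.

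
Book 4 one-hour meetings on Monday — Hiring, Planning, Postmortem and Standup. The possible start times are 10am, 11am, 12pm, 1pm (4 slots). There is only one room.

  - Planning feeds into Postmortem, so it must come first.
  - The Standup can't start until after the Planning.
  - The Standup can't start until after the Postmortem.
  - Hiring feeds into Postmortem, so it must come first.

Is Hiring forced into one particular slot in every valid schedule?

Hiring can be 10am (e.g. Standup in 1pm, Hiring in 10am, Planning in 11am, Postmortem in 12pm) or 11am (e.g. Planning -> 10am, Hiring -> 11am, Standup -> 1pm, Postmortem -> 12pm).

No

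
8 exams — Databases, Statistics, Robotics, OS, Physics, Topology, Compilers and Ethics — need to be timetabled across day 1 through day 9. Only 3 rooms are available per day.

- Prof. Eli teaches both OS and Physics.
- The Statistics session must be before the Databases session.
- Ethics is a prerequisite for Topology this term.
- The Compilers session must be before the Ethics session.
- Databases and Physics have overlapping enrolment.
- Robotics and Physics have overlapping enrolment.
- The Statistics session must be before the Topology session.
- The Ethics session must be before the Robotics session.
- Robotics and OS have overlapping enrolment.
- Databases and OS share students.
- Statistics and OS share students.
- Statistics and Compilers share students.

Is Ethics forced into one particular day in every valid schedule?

No

Ethics can be day 2 (e.g. Topology=day 3, Robotics=day 3, Ethics=day 2, Physics=day 2, OS=day 1, Databases=day 3, Compilers=day 1, Statistics=day 2) or day 3 (e.g. OS -> day 3; Robotics -> day 4; Ethics -> day 3; Topology -> day 4; Compilers -> day 2; Statistics -> day 1; Physics -> day 1; Databases -> day 2).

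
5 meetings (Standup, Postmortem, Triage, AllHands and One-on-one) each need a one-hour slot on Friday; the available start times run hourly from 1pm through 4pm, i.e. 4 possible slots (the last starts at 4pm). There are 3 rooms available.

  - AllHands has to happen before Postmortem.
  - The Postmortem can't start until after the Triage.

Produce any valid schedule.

AllHands=1pm; Triage=1pm; One-on-one=2pm; Standup=1pm; Postmortem=2pm

Checking: Triage(1pm) before Postmortem(2pm); AllHands(1pm) before Postmortem(2pm); max 3 per slot (cap 3).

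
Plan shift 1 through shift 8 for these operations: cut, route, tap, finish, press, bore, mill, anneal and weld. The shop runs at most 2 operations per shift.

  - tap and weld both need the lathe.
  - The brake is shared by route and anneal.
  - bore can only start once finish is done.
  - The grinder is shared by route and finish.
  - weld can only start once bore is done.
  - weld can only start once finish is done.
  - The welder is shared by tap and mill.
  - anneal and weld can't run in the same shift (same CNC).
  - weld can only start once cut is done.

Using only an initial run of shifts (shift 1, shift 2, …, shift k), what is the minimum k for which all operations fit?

The precedence chain requires at least 3 distinct shifts.
With at most 2 per shift and 9 operations, at least 5 shifts are needed.
5 works (last occupied shift: shift 5): for example bore in shift 2, mill in shift 5, anneal in shift 4, route in shift 2, press in shift 3, finish in shift 1, tap in shift 4, weld in shift 3, cut in shift 1.

5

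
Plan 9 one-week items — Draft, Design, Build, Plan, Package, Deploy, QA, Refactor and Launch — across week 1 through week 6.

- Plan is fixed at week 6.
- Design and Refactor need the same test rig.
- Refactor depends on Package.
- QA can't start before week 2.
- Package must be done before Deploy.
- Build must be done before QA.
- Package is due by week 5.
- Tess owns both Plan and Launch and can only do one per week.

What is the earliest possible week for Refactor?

week 2

Precedence pushes Refactor to at least week 2.
Refactor at week 2 is achievable: Design in week 1; Refactor in week 2; Package in week 1; Launch in week 1; Build in week 1; QA in week 2; Deploy in week 2; Plan in week 6; Draft in week 1.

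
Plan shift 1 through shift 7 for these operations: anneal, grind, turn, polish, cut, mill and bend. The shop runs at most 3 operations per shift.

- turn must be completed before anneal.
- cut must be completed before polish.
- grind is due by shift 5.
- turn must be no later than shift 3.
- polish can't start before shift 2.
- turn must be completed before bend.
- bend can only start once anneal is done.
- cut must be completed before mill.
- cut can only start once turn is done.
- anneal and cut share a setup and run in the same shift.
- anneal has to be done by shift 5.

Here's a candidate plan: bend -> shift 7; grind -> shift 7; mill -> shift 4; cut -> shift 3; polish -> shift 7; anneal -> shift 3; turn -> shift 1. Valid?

No — it violates: grind is due by shift 5

turn must be completed before anneal — holds.
cut must be completed before polish — holds.
turn must be completed before bend — holds.
grind is due by shift 5 — violated.
anneal and cut share a setup and run in the same shift — holds.
anneal has to be done by shift 5 — holds.
cut can only start once turn is done — holds.
The shop runs at most 3 operations per shift — holds.
cut must be completed before mill — holds.
bend can only start once anneal is done — holds.
turn must be no later than shift 3 — holds.
polish can't start before shift 2 — holds.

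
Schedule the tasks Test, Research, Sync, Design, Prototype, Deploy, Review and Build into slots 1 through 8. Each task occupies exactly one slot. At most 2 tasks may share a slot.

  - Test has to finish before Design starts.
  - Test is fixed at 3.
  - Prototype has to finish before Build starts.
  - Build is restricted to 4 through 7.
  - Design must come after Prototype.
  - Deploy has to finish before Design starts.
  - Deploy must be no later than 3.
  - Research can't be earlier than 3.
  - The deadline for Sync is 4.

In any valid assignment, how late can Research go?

Research is available from 3.
Research at 8 is achievable: Sync in 1; Test in 3; Design in 4; Review in 2; Deploy in 1; Prototype in 2; Research in 8; Build in 4.

8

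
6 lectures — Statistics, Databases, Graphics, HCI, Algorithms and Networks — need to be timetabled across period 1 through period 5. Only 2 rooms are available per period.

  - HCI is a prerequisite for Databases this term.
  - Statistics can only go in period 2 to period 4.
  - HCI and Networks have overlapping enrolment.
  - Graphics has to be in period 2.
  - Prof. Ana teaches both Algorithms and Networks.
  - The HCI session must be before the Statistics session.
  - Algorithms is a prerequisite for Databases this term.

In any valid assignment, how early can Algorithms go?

Downstream work caps Algorithms at period 4.
Algorithms at period 1 is achievable: Statistics in period 2; Databases in period 3; Networks in period 3; HCI in period 1; Graphics in period 2; Algorithms in period 1.

period 1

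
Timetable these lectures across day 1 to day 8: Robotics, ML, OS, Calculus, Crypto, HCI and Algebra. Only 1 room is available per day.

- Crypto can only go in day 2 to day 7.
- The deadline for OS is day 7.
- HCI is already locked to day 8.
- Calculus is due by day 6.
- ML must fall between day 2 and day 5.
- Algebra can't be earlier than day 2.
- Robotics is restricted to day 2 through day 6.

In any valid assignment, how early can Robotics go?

day 2

Robotics is available from day 2; Robotics's own window allows nothing later than day 6.
Robotics at day 2 is achievable: Robotics -> day 2; Crypto -> day 4; OS -> day 5; HCI -> day 8; Calculus -> day 1; Algebra -> day 6; ML -> day 3.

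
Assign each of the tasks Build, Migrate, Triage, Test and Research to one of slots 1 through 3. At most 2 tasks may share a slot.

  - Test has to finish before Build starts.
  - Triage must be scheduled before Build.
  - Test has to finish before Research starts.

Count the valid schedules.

Splitting on Build: it can be 2 (3), 3 (10). Listing each branch's schedules as (Migrate, Triage, Test, Research):
Build=2: (2,1,1,3) (3,1,1,2) (3,1,1,3) — 3.
Build=3: (1,1,2,3) (1,2,1,2) (1,2,1,3) (1,2,2,3) (2,1,1,2) (2,1,1,3) (2,1,2,3) (2,2,1,3) (3,1,1,2) (3,2,1,2) — 10.
Summing: 3 + 10 = 13.

13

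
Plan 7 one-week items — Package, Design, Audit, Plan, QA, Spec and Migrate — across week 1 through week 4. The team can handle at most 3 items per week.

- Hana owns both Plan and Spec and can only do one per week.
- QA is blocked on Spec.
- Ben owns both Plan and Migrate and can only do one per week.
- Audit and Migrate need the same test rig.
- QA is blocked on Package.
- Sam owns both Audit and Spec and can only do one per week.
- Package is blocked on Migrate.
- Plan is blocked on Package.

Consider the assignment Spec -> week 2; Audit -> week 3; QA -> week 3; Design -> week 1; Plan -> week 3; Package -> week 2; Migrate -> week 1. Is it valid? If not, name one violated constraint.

Valid

The team can handle at most 3 items per week — holds.
Ben owns both Plan and Migrate and can only do one per week — holds.
QA is blocked on Package — holds.
Package is blocked on Migrate — holds.
Audit and Migrate need the same test rig — holds.
Plan is blocked on Package — holds.
Hana owns both Plan and Spec and can only do one per week — holds.
QA is blocked on Spec — holds.
Sam owns both Audit and Spec and can only do one per week — holds.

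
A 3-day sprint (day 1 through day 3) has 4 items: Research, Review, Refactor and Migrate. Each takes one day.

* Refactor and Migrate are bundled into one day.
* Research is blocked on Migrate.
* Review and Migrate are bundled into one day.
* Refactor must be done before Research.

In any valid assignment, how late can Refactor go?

day 2

Downstream work caps Refactor at day 2.
Refactor at day 2 is achievable: Review in day 2, Research in day 3, Migrate in day 2, Refactor in day 2.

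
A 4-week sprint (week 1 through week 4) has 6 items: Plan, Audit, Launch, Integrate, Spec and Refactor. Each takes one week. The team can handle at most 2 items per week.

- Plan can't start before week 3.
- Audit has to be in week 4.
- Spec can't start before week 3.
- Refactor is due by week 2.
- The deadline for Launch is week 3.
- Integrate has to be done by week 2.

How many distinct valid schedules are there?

26

Splitting on Plan: it can be week 3 (16), week 4 (10). Listing each branch's schedules as (Audit, Launch, Integrate, Spec, Refactor) by week number:
Plan=week 3: (4,1,1,3,2) (4,1,1,4,2) (4,1,2,3,1) (4,1,2,3,2) (4,1,2,4,1) (4,1,2,4,2) (4,2,1,3,1) (4,2,1,3,2) (4,2,1,4,1) (4,2,1,4,2) (4,2,2,3,1) (4,2,2,4,1) (4,3,1,4,1) (4,3,1,4,2) (4,3,2,4,1) (4,3,2,4,2) — 16.
Plan=week 4: (4,1,1,3,2) (4,1,2,3,1) (4,1,2,3,2) (4,2,1,3,1) (4,2,1,3,2) (4,2,2,3,1) (4,3,1,3,1) (4,3,1,3,2) (4,3,2,3,1) (4,3,2,3,2) — 10.
Summing: 16 + 10 = 26.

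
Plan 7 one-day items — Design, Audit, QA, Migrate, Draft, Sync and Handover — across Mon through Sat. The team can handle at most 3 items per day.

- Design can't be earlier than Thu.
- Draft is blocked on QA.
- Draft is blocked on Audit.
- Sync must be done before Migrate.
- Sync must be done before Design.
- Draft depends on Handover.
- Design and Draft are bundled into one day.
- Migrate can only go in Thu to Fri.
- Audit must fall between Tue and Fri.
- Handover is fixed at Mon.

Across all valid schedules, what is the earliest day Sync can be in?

Mon

Downstream work caps Sync at Thu.
Sync at Mon is achievable: QA in Mon; Migrate in Thu; Handover in Mon; Sync in Mon; Draft in Thu; Design in Thu; Audit in Tue.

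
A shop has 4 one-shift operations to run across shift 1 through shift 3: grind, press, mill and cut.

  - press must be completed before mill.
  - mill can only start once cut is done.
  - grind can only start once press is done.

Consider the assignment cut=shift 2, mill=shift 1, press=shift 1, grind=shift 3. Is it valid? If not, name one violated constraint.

No — it violates: mill can only start once cut is done

grind can only start once press is done — holds.
press must be completed before mill — violated.
mill can only start once cut is done — violated.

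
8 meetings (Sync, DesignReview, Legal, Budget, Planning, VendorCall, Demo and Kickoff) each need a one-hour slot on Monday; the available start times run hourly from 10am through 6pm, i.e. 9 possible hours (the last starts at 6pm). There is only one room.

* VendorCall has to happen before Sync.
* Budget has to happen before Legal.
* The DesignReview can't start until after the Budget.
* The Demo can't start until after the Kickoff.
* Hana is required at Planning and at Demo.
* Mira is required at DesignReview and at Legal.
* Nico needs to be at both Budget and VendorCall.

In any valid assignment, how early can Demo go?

Precedence pushes Demo to at least 11am.
Demo at 11am is achievable: VendorCall -> 1pm; Planning -> 5pm; Legal -> 4pm; Sync -> 2pm; Kickoff -> 10am; DesignReview -> 3pm; Demo -> 11am; Budget -> 12pm.

11am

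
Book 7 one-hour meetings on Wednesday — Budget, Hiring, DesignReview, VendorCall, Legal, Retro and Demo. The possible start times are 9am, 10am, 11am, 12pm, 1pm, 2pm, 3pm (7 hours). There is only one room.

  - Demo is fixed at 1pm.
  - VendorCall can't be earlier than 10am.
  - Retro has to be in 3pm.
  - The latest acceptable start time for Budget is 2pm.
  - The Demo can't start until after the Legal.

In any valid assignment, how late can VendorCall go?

2pm

VendorCall is available from 10am.
VendorCall at 2pm is achievable: Budget -> 9am, Demo -> 1pm, VendorCall -> 2pm, Hiring -> 11am, Legal -> 10am, Retro -> 3pm, DesignReview -> 12pm.
Nothing later works — the capacity limit rule out every hour after 2pm.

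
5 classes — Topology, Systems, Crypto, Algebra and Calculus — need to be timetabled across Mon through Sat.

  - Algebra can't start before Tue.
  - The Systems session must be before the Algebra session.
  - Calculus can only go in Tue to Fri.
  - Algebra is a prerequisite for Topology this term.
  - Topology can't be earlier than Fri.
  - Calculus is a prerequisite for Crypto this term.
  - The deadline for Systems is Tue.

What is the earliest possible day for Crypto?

Wed

Precedence pushes Crypto to at least Wed.
Crypto at Wed is achievable: Topology=Fri, Algebra=Tue, Crypto=Wed, Calculus=Tue, Systems=Mon.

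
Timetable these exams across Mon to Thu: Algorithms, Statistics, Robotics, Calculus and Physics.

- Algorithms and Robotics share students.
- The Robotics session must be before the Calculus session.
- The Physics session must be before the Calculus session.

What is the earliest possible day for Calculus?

Precedence pushes Calculus to at least Tue.
Calculus at Tue is achievable: Calculus in Tue, Algorithms in Tue, Statistics in Mon, Robotics in Mon, Physics in Mon.

Tue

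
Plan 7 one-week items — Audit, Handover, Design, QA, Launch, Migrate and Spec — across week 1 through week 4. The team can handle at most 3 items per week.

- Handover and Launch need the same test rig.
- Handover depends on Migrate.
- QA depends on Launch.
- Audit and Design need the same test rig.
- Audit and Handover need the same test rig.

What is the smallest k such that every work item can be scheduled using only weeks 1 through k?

The precedence chain requires at least 2 distinct weeks.
With at most 3 per week and 7 work items, at least 3 weeks are needed.
3 works (last occupied week: week 3): for example Handover in week 2; QA in week 2; Spec in week 3; Design in week 2; Migrate in week 1; Audit in week 1; Launch in week 1.

3 weeks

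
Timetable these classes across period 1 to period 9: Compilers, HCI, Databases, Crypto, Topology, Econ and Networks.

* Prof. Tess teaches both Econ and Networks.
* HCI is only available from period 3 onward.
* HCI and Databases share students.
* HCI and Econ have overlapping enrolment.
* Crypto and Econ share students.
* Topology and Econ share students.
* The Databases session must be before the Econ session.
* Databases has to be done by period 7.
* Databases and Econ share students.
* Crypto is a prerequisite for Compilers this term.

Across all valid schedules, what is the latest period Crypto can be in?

Downstream work caps Crypto at period 8.
Crypto at period 8 is achievable: Econ -> period 2, HCI -> period 3, Crypto -> period 8, Topology -> period 1, Databases -> period 1, Compilers -> period 9, Networks -> period 1.

period 8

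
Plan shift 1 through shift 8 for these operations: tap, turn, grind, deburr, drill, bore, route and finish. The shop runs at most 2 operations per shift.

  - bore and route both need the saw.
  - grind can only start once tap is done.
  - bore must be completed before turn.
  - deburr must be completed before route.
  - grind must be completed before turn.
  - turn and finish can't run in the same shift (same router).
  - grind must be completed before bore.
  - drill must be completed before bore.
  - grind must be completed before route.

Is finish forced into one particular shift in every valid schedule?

finish can be shift 1 (e.g. route -> shift 4; drill -> shift 2; finish -> shift 1; deburr -> shift 3; turn -> shift 4; bore -> shift 3; tap -> shift 1; grind -> shift 2) or shift 2 (e.g. bore in shift 3, finish in shift 2, deburr in shift 3, grind in shift 2, route in shift 4, tap in shift 1, turn in shift 4, drill in shift 1).

No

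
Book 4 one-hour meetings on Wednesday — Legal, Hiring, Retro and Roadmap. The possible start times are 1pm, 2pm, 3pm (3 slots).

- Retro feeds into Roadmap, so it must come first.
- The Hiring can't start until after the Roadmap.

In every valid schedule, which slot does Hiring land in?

3pm

Precedence pushes Hiring to at least 3pm.
So Hiring is pinned to 3pm.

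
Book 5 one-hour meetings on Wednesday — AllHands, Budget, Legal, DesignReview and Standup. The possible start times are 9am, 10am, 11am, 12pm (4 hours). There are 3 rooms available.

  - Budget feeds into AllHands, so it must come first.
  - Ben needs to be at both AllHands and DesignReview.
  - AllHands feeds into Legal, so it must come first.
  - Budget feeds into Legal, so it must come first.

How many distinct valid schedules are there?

48

Splitting on AllHands: it can be 10am (24), 11am (24). Listing each branch's schedules as (Budget, Legal, DesignReview, Standup):
AllHands=10am: (9am,11am,9am,9am) (9am,11am,9am,10am) (9am,11am,9am,11am) (9am,11am,9am,12pm) (9am,11am,11am,9am) (9am,11am,11am,10am) (9am,11am,11am,11am) (9am,11am,11am,12pm) (9am,11am,12pm,9am) (9am,11am,12pm,10am) (9am,11am,12pm,11am) (9am,11am,12pm,12pm) (9am,12pm,9am,9am) (9am,12pm,9am,10am) (9am,12pm,9am,11am) (9am,12pm,9am,12pm) (9am,12pm,11am,9am) (9am,12pm,11am,10am) (9am,12pm,11am,11am) (9am,12pm,11am,12pm) (9am,12pm,12pm,9am) (9am,12pm,12pm,10am) (9am,12pm,12pm,11am) (9am,12pm,12pm,12pm) — 24.
AllHands=11am: (9am,12pm,9am,9am) (9am,12pm,9am,10am) (9am,12pm,9am,11am) (9am,12pm,9am,12pm) (9am,12pm,10am,9am) (9am,12pm,10am,10am) (9am,12pm,10am,11am) (9am,12pm,10am,12pm) (9am,12pm,12pm,9am) (9am,12pm,12pm,10am) (9am,12pm,12pm,11am) (9am,12pm,12pm,12pm) (10am,12pm,9am,9am) (10am,12pm,9am,10am) (10am,12pm,9am,11am) (10am,12pm,9am,12pm) (10am,12pm,10am,9am) (10am,12pm,10am,10am) (10am,12pm,10am,11am) (10am,12pm,10am,12pm) (10am,12pm,12pm,9am) (10am,12pm,12pm,10am) (10am,12pm,12pm,11am) (10am,12pm,12pm,12pm) — 24.
Summing: 24 + 24 = 48.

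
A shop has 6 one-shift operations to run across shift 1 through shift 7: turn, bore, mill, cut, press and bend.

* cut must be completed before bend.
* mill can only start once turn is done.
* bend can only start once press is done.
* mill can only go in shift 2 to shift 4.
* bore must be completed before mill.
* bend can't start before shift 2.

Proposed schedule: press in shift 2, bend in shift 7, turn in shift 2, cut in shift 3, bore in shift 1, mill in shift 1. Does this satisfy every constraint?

bend can only start once press is done — holds.
bore must be completed before mill — violated.
mill can only go in shift 2 to shift 4 — violated.
bend can't start before shift 2 — holds.
mill can only start once turn is done — violated.
cut must be completed before bend — holds.

Invalid. mill can only start once turn is done.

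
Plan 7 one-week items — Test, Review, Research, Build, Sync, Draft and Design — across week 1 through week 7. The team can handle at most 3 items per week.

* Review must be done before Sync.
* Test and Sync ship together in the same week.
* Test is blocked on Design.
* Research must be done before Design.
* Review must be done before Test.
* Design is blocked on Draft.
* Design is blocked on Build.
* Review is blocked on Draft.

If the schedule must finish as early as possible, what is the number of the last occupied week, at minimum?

3

The precedence chain requires at least 3 distinct weeks.
With at most 3 per week and 7 tasks, at least 3 weeks are needed.
3 works (last occupied week: week 3): for example Review -> week 2; Research -> week 1; Sync -> week 3; Test -> week 3; Draft -> week 1; Build -> week 1; Design -> week 2.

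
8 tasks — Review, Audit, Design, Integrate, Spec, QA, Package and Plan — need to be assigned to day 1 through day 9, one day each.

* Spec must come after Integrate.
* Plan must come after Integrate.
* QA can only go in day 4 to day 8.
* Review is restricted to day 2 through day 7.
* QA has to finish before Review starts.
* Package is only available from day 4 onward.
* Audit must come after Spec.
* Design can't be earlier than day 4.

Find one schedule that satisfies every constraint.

Package -> day 4, Integrate -> day 1, Plan -> day 2, QA -> day 4, Design -> day 4, Spec -> day 2, Review -> day 5, Audit -> day 3

Checking: Spec(day 2) before Audit(day 3); QA(day 4) before Review(day 5); Integrate(day 1) before Spec(day 2); Integrate(day 1) before Plan(day 2); Design=day 4 in [day 4,day 9]; Package=day 4 in [day 4,day 9]; Review=day 5 in [day 2,day 7]; QA=day 4 in [day 4,day 8].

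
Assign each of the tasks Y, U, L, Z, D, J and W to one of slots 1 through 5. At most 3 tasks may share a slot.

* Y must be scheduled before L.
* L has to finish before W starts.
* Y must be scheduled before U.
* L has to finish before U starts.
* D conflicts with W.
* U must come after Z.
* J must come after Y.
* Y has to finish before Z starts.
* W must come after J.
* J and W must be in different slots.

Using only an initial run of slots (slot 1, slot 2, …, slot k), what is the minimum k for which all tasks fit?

3

The precedence chain requires at least 3 distinct slots.
With at most 3 per slot and 7 tasks, at least 3 slots are needed.
3 works (last occupied slot: 3): for example D=1, Z=2, W=3, U=3, J=2, Y=1, L=2.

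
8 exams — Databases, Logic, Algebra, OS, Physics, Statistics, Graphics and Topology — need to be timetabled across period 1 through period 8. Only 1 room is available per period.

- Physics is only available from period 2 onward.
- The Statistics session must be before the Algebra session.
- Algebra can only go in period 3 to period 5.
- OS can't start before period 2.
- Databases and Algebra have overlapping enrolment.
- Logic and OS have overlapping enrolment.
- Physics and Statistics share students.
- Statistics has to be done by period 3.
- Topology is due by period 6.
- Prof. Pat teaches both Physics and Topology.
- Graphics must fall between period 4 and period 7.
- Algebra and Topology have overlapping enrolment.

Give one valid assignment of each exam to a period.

Statistics -> period 1, Physics -> period 6, Topology -> period 2, Graphics -> period 4, OS -> period 5, Logic -> period 8, Algebra -> period 3, Databases -> period 7

Checking: Statistics(period 1) before Algebra(period 3); Algebra(period 3) != Topology(period 2); Physics(period 6) != Topology(period 2); Physics(period 6) != Statistics(period 1); Logic(period 8) != OS(period 5); Databases(period 7) != Algebra(period 3); Physics=period 6 in [period 2,period 8]; Topology=period 2 in [period 1,period 6]; OS=period 5 in [period 2,period 8]; Graphics=period 4 in [period 4,period 7]; Statistics=period 1 in [period 1,period 3]; Algebra=period 3 in [period 3,period 5]; max 1 per period (cap 1).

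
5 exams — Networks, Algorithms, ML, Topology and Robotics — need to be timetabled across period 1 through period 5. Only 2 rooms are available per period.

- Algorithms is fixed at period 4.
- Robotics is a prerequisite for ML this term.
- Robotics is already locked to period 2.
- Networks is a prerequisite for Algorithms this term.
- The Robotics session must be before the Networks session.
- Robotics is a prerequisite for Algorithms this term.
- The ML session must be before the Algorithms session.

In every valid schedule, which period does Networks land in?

period 3

Robotics is fixed at period 2 and must come before Networks, so Networks is at least period 3.
Algorithms is fixed at period 4 and must come after Networks, so Networks is at most period 3.
So Networks must be period 3.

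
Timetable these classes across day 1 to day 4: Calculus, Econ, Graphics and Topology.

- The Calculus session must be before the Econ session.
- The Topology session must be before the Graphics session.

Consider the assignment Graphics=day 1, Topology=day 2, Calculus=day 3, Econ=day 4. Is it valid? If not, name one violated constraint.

No. The Topology session must be before the Graphics session is not satisfied.

The Calculus session must be before the Econ session — holds.
The Topology session must be before the Graphics session — violated.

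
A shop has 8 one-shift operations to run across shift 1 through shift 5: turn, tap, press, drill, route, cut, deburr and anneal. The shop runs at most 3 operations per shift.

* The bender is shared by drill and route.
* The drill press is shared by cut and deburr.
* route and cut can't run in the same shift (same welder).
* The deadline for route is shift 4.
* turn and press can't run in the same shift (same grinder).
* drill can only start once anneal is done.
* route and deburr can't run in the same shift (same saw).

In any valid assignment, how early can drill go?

Precedence pushes drill to at least shift 2.
drill at shift 2 is achievable: press -> shift 2, anneal -> shift 1, route -> shift 1, deburr -> shift 4, drill -> shift 2, turn -> shift 1, tap -> shift 2, cut -> shift 3.

shift 2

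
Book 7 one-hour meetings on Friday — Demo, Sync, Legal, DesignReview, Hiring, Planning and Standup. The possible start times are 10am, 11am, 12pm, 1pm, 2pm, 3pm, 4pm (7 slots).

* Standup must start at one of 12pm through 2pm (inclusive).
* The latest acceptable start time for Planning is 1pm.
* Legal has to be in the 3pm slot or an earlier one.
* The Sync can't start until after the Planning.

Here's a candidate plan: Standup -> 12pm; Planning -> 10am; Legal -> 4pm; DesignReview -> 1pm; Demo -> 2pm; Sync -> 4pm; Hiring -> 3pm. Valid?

Invalid. Legal has to be in the 3pm slot or an earlier one.

The latest acceptable start time for Planning is 1pm — holds.
The Sync can't start until after the Planning — holds.
Legal has to be in the 3pm slot or an earlier one — violated.
Standup must start at one of 12pm through 2pm (inclusive) — holds.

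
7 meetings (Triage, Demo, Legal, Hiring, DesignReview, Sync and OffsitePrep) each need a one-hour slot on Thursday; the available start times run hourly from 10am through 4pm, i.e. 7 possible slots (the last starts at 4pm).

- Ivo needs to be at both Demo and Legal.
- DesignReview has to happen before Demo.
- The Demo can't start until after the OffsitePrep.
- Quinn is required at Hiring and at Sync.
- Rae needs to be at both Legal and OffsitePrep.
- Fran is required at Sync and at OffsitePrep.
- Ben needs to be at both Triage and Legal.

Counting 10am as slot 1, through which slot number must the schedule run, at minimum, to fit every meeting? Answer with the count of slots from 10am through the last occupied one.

3

The precedence chain requires at least 2 distinct slots.
Could 2 slots be enough, i.e. nothing placed later than 11am? No: Demo must come after OffsitePrep (at 10am or later) → {11am}; OffsitePrep must come before Demo (at 11am or earlier) → {10am}; Legal can't share with Demo (11am) → {10am}; OffsitePrep can't share with Legal (10am) → nothing is left.
So 2 slots is not enough.
3 works (last occupied slot: 12pm): for example Demo in 11am, Triage in 10am, OffsitePrep in 10am, Legal in 12pm, DesignReview in 10am, Sync in 11am, Hiring in 10am.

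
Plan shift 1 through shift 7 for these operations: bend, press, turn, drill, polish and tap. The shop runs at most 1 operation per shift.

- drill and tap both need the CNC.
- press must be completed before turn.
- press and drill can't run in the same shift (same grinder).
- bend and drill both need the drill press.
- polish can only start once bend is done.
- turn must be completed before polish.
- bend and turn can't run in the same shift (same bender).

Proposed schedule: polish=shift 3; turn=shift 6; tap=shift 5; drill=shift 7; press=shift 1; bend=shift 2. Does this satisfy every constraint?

Invalid. turn must be completed before polish.

polish can only start once bend is done — holds.
The shop runs at most 1 operation per shift — holds.
press must be completed before turn — holds.
turn must be completed before polish — violated.
press and drill can't run in the same shift (same grinder) — holds.
bend and drill both need the drill press — holds.
bend and turn can't run in the same shift (same bender) — holds.
drill and tap both need the CNC — holds.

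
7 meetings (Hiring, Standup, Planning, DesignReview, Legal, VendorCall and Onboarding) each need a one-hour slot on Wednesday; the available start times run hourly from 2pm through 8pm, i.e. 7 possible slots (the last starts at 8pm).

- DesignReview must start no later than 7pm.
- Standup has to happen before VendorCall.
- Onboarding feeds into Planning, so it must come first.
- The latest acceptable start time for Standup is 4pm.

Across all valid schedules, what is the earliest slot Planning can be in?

Precedence pushes Planning to at least 3pm.
Planning at 3pm is achievable: DesignReview in 2pm; Hiring in 2pm; Standup in 2pm; VendorCall in 3pm; Onboarding in 2pm; Legal in 2pm; Planning in 3pm.

3pm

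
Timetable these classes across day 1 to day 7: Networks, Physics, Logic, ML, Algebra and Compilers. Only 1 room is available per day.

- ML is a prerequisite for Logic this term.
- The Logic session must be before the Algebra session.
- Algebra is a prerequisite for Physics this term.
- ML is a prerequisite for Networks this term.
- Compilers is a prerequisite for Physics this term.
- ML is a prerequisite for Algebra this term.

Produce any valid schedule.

Physics in day 5, Compilers in day 4, ML in day 1, Networks in day 6, Logic in day 2, Algebra in day 3

Checking: Compilers(day 4) before Physics(day 5); Logic(day 2) before Algebra(day 3); ML(day 1) before Networks(day 6); ML(day 1) before Logic(day 2); ML(day 1) before Algebra(day 3); Algebra(day 3) before Physics(day 5); max 1 per day (cap 1).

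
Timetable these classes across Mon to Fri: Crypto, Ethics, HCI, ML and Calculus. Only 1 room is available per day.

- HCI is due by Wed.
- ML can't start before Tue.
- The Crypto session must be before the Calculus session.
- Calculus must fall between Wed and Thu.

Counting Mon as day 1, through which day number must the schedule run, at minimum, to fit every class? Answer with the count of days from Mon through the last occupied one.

The precedence chain requires at least 2 distinct days.
With at most 1 per day and 5 classes, at least 5 days are needed.
Calculus can't be placed before Wed — that is day 3 counting from Mon — so the schedule must run through at least 3 days.
5 works (last occupied day: Fri): for example Calculus in Wed; ML in Thu; Crypto in Tue; HCI in Mon; Ethics in Fri.

5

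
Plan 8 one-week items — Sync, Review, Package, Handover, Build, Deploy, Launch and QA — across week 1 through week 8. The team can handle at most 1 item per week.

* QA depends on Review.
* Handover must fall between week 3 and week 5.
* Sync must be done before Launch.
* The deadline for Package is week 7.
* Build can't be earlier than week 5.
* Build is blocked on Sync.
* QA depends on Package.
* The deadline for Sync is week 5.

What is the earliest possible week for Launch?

Precedence pushes Launch to at least week 2.
Launch at week 2 is achievable: Package in week 4; Review in week 6; QA in week 7; Sync in week 1; Deploy in week 8; Handover in week 3; Launch in week 2; Build in week 5.

week 2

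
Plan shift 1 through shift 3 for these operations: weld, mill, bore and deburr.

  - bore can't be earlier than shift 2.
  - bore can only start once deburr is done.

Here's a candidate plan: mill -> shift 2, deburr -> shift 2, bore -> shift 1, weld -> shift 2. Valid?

Invalid. bore can only start once deburr is done.

bore can only start once deburr is done — violated.
bore can't be earlier than shift 2 — violated.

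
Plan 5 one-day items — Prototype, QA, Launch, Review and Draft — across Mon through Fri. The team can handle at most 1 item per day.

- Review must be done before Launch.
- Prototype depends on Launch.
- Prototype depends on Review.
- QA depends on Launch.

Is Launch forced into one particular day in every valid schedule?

No

Launch can be Tue (e.g. QA -> Thu, Draft -> Fri, Review -> Mon, Prototype -> Wed, Launch -> Tue) or Wed (e.g. Review=Mon, Prototype=Thu, Launch=Wed, QA=Fri, Draft=Tue).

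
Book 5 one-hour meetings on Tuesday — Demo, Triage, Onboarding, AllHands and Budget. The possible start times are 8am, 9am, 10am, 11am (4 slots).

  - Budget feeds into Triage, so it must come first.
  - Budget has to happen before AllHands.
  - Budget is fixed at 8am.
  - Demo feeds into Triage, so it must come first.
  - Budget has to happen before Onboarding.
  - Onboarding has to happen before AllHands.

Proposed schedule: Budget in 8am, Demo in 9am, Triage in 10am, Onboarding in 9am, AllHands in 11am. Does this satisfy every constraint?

Valid

Budget has to happen before AllHands — holds.
Onboarding has to happen before AllHands — holds.
Budget has to happen before Onboarding — holds.
Budget feeds into Triage, so it must come first — holds.
Demo feeds into Triage, so it must come first — holds.
Budget is fixed at 8am — holds.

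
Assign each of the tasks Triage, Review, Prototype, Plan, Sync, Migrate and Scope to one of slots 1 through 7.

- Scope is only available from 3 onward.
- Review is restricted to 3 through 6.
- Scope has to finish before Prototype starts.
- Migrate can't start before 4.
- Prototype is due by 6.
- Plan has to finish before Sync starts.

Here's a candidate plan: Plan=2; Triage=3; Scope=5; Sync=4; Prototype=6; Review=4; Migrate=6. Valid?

Yes

Migrate can't start before 4 — holds.
Scope is only available from 3 onward — holds.
Plan has to finish before Sync starts — holds.
Prototype is due by 6 — holds.
Scope has to finish before Prototype starts — holds.
Review is restricted to 3 through 6 — holds.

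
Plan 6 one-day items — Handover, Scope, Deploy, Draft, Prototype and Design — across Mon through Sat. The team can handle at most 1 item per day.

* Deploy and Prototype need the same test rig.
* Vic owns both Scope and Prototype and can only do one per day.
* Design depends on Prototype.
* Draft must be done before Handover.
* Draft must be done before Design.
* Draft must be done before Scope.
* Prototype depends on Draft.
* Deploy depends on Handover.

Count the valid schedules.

30

Splitting on Handover: it can be Tue (12), Wed (9), Thu (6), Fri (3). Listing each branch's schedules as (Scope, Deploy, Draft, Prototype, Design):
Handover=Tue: (Wed,Thu,Mon,Fri,Sat) (Wed,Fri,Mon,Thu,Sat) (Wed,Sat,Mon,Thu,Fri) (Thu,Wed,Mon,Fri,Sat) (Thu,Fri,Mon,Wed,Sat) (Thu,Sat,Mon,Wed,Fri) (Fri,Wed,Mon,Thu,Sat) (Fri,Thu,Mon,Wed,Sat) (Fri,Sat,Mon,Wed,Thu) (Sat,Wed,Mon,Thu,Fri) (Sat,Thu,Mon,Wed,Fri) (Sat,Fri,Mon,Wed,Thu) — 12.
Handover=Wed: (Tue,Thu,Mon,Fri,Sat) (Tue,Fri,Mon,Thu,Sat) (Tue,Sat,Mon,Thu,Fri) (Thu,Fri,Mon,Tue,Sat) (Thu,Sat,Mon,Tue,Fri) (Fri,Thu,Mon,Tue,Sat) (Fri,Sat,Mon,Tue,Thu) (Sat,Thu,Mon,Tue,Fri) (Sat,Fri,Mon,Tue,Thu) — 9.
Handover=Thu: (Tue,Fri,Mon,Wed,Sat) (Tue,Sat,Mon,Wed,Fri) (Wed,Fri,Mon,Tue,Sat) (Wed,Sat,Mon,Tue,Fri) (Fri,Sat,Mon,Tue,Wed) (Sat,Fri,Mon,Tue,Wed) — 6.
Handover=Fri: (Tue,Sat,Mon,Wed,Thu) (Wed,Sat,Mon,Tue,Thu) (Thu,Sat,Mon,Tue,Wed) — 3.
Summing: 12 + 9 + 6 + 3 = 30.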